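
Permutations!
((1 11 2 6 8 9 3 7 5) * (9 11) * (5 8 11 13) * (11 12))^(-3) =(1 8 9 13 3 5 7)(2 6 12 11)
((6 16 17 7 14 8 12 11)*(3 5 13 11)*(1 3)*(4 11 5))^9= (1 8 7 16 11 3 12 14 17 6 4)(5 13)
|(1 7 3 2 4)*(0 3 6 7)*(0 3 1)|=10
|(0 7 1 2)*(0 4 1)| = |(0 7)(1 2 4)| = 6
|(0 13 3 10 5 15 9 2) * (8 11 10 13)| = 8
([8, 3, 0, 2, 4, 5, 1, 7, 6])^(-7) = (0 2 3 1 6 8)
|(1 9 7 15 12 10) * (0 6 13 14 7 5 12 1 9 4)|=8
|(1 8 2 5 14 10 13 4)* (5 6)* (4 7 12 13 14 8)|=12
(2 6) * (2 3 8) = (2 6 3 8) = [0, 1, 6, 8, 4, 5, 3, 7, 2]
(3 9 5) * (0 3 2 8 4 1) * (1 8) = (0 3 9 5 2 1)(4 8) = [3, 0, 1, 9, 8, 2, 6, 7, 4, 5]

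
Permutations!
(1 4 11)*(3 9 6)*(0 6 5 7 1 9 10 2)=(0 6 3 10 2)(1 4 11 9 5 7)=[6, 4, 0, 10, 11, 7, 3, 1, 8, 5, 2, 9]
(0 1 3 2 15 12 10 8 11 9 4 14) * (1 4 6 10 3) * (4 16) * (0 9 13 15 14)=(0 16 4)(2 14 9 6 10 8 11 13 15 12 3)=[16, 1, 14, 2, 0, 5, 10, 7, 11, 6, 8, 13, 3, 15, 9, 12, 4]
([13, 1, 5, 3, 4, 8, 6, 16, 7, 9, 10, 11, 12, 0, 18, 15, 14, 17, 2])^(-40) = (2 8 16 18 5 7 14)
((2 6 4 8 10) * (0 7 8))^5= ((0 7 8 10 2 6 4))^5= (0 6 10 7 4 2 8)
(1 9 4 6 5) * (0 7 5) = (0 7 5 1 9 4 6) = [7, 9, 2, 3, 6, 1, 0, 5, 8, 4]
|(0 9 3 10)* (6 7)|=4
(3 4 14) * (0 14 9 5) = [14, 1, 2, 4, 9, 0, 6, 7, 8, 5, 10, 11, 12, 13, 3] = (0 14 3 4 9 5)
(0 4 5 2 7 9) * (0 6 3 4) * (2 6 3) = (2 7 9 3 4 5 6) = [0, 1, 7, 4, 5, 6, 2, 9, 8, 3]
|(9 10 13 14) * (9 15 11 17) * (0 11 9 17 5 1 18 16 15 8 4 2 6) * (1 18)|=14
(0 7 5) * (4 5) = (0 7 4 5) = [7, 1, 2, 3, 5, 0, 6, 4]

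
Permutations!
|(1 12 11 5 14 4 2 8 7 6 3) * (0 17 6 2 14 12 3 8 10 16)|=24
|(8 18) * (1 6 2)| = 6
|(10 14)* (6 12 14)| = |(6 12 14 10)| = 4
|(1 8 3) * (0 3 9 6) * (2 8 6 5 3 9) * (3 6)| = 4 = |(0 9 5 6)(1 3)(2 8)|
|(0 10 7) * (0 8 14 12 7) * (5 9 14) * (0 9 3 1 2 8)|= 30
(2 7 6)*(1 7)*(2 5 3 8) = (1 7 6 5 3 8 2) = [0, 7, 1, 8, 4, 3, 5, 6, 2]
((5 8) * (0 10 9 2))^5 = (0 10 9 2)(5 8)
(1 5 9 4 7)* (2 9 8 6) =(1 5 8 6 2 9 4 7) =[0, 5, 9, 3, 7, 8, 2, 1, 6, 4]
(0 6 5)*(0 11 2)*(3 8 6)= (0 3 8 6 5 11 2)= [3, 1, 0, 8, 4, 11, 5, 7, 6, 9, 10, 2]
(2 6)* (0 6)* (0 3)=[6, 1, 3, 0, 4, 5, 2]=(0 6 2 3)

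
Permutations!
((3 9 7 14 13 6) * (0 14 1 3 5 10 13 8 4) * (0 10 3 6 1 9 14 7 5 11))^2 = ((0 7 9 5 3 14 8 4 10 13 1 6 11))^2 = (0 9 3 8 10 1 11 7 5 14 4 13 6)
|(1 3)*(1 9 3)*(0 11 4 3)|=5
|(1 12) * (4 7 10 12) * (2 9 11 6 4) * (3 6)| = 10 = |(1 2 9 11 3 6 4 7 10 12)|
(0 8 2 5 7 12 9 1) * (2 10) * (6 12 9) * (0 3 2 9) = (0 8 10 9 1 3 2 5 7)(6 12) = [8, 3, 5, 2, 4, 7, 12, 0, 10, 1, 9, 11, 6]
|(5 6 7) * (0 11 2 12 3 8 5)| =9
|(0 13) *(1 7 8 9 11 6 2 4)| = 8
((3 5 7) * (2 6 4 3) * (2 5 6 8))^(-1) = ((2 8)(3 6 4)(5 7))^(-1) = (2 8)(3 4 6)(5 7)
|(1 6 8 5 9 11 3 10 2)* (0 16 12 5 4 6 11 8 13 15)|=10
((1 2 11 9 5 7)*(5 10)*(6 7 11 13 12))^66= (13)(5 9)(10 11)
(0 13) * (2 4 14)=(0 13)(2 4 14)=[13, 1, 4, 3, 14, 5, 6, 7, 8, 9, 10, 11, 12, 0, 2]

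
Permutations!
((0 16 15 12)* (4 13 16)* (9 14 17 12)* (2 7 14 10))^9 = (0 14 10 16)(2 15 4 17)(7 9 13 12)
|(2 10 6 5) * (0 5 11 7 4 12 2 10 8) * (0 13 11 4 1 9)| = |(0 5 10 6 4 12 2 8 13 11 7 1 9)| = 13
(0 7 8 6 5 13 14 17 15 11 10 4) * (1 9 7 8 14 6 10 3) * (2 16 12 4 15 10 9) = (0 8 9 7 14 17 10 15 11 3 1 2 16 12 4)(5 13 6) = [8, 2, 16, 1, 0, 13, 5, 14, 9, 7, 15, 3, 4, 6, 17, 11, 12, 10]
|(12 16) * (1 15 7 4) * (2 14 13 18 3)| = |(1 15 7 4)(2 14 13 18 3)(12 16)| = 20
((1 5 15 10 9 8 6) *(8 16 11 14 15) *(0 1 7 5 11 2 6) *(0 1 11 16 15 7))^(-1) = ((0 11 14 7 5 8 1 16 2 6)(9 15 10))^(-1) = (0 6 2 16 1 8 5 7 14 11)(9 10 15)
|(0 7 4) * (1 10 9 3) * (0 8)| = |(0 7 4 8)(1 10 9 3)| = 4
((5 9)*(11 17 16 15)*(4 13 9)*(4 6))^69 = ((4 13 9 5 6)(11 17 16 15))^69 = (4 6 5 9 13)(11 17 16 15)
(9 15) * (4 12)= (4 12)(9 15)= [0, 1, 2, 3, 12, 5, 6, 7, 8, 15, 10, 11, 4, 13, 14, 9]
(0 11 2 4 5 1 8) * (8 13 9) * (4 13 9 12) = (0 11 2 13 12 4 5 1 9 8) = [11, 9, 13, 3, 5, 1, 6, 7, 0, 8, 10, 2, 4, 12]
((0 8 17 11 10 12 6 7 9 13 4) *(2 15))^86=((0 8 17 11 10 12 6 7 9 13 4)(2 15))^86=(0 13 7 12 11 8 4 9 6 10 17)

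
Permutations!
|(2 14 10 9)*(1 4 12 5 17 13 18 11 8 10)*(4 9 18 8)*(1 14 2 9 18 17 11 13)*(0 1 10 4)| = 18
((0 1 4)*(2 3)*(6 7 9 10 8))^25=(10)(0 1 4)(2 3)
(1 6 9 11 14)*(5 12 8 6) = (1 5 12 8 6 9 11 14) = [0, 5, 2, 3, 4, 12, 9, 7, 6, 11, 10, 14, 8, 13, 1]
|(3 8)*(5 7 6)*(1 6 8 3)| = |(1 6 5 7 8)| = 5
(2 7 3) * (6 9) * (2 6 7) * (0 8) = (0 8)(3 6 9 7) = [8, 1, 2, 6, 4, 5, 9, 3, 0, 7]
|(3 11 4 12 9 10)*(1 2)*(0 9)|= 14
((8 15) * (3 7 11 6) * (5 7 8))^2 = (3 15 7 6 8 5 11)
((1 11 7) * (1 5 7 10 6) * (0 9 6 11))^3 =(0 1 6 9)(5 7)(10 11)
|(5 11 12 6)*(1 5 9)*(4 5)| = |(1 4 5 11 12 6 9)| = 7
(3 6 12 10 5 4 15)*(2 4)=[0, 1, 4, 6, 15, 2, 12, 7, 8, 9, 5, 11, 10, 13, 14, 3]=(2 4 15 3 6 12 10 5)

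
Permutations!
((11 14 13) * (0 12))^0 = (14)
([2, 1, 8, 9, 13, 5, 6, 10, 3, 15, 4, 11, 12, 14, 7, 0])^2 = (0 8 9)(2 3 15)(4 14 10 13 7)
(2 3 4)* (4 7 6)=(2 3 7 6 4)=[0, 1, 3, 7, 2, 5, 4, 6]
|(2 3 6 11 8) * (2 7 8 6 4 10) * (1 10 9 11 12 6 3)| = |(1 10 2)(3 4 9 11)(6 12)(7 8)| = 12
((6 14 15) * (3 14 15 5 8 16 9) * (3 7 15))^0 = (16)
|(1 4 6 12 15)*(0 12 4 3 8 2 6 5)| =10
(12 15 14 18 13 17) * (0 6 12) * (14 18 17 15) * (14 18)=(0 6 12 18 13 15 14 17)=[6, 1, 2, 3, 4, 5, 12, 7, 8, 9, 10, 11, 18, 15, 17, 14, 16, 0, 13]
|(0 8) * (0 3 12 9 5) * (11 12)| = 7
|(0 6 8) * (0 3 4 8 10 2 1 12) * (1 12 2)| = 6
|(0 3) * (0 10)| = |(0 3 10)| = 3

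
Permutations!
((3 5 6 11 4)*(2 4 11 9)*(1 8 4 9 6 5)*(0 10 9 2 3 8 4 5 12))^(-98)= ((0 10 9 3 1 4 8 5 12))^(-98)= (0 10 9 3 1 4 8 5 12)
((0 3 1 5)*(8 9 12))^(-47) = (0 3 1 5)(8 9 12)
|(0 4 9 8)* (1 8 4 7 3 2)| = 6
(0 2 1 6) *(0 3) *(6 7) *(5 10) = (0 2 1 7 6 3)(5 10) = [2, 7, 1, 0, 4, 10, 3, 6, 8, 9, 5]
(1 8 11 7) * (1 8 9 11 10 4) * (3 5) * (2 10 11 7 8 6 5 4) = (1 9 7 6 5 3 4)(2 10)(8 11) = [0, 9, 10, 4, 1, 3, 5, 6, 11, 7, 2, 8]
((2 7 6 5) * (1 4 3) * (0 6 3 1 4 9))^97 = (0 1 3 2 6 9 4 7 5)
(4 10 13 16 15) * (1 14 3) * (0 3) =(0 3 1 14)(4 10 13 16 15) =[3, 14, 2, 1, 10, 5, 6, 7, 8, 9, 13, 11, 12, 16, 0, 4, 15]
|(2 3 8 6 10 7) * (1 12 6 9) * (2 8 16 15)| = 28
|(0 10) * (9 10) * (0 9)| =2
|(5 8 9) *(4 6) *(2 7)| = 6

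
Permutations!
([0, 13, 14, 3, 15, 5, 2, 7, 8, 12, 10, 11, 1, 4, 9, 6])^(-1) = (1 12 9 14 2 6 15 4 13)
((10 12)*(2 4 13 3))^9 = ((2 4 13 3)(10 12))^9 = (2 4 13 3)(10 12)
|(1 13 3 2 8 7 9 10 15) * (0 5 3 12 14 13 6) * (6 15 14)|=|(0 5 3 2 8 7 9 10 14 13 12 6)(1 15)|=12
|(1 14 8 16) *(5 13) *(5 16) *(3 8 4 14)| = |(1 3 8 5 13 16)(4 14)| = 6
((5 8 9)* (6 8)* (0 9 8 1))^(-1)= (0 1 6 5 9)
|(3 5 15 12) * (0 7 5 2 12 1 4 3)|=9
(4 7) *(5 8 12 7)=(4 5 8 12 7)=[0, 1, 2, 3, 5, 8, 6, 4, 12, 9, 10, 11, 7]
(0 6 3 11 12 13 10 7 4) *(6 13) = (0 13 10 7 4)(3 11 12 6) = [13, 1, 2, 11, 0, 5, 3, 4, 8, 9, 7, 12, 6, 10]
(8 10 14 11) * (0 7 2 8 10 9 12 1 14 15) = [7, 14, 8, 3, 4, 5, 6, 2, 9, 12, 15, 10, 1, 13, 11, 0] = (0 7 2 8 9 12 1 14 11 10 15)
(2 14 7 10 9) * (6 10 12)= (2 14 7 12 6 10 9)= [0, 1, 14, 3, 4, 5, 10, 12, 8, 2, 9, 11, 6, 13, 7]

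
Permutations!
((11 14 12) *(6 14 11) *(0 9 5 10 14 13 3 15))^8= ((0 9 5 10 14 12 6 13 3 15))^8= (0 3 6 14 5)(9 15 13 12 10)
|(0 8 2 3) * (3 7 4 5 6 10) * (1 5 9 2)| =28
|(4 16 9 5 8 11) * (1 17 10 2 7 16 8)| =24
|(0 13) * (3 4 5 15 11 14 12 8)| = |(0 13)(3 4 5 15 11 14 12 8)| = 8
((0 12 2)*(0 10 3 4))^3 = (0 10)(2 4)(3 12)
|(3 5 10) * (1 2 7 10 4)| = 7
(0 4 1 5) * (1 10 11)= [4, 5, 2, 3, 10, 0, 6, 7, 8, 9, 11, 1]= (0 4 10 11 1 5)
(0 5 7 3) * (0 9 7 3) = (0 5 3 9 7) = [5, 1, 2, 9, 4, 3, 6, 0, 8, 7]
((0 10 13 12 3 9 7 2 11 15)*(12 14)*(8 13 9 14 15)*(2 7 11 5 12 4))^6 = (0 15 13 8 11 9 10)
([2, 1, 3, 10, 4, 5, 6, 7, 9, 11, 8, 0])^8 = [2, 1, 3, 10, 4, 5, 6, 7, 9, 11, 8, 0]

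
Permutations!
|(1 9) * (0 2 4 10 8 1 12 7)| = 9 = |(0 2 4 10 8 1 9 12 7)|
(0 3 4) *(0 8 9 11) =(0 3 4 8 9 11) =[3, 1, 2, 4, 8, 5, 6, 7, 9, 11, 10, 0]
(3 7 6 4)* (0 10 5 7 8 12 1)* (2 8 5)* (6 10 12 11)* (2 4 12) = (0 2 8 11 6 12 1)(3 5 7 10 4) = [2, 0, 8, 5, 3, 7, 12, 10, 11, 9, 4, 6, 1]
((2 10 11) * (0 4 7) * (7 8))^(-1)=((0 4 8 7)(2 10 11))^(-1)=(0 7 8 4)(2 11 10)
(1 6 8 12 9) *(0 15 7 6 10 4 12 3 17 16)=(0 15 7 6 8 3 17 16)(1 10 4 12 9)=[15, 10, 2, 17, 12, 5, 8, 6, 3, 1, 4, 11, 9, 13, 14, 7, 0, 16]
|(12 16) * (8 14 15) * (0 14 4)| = 10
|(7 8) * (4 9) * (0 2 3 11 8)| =|(0 2 3 11 8 7)(4 9)| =6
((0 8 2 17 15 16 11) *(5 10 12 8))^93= ((0 5 10 12 8 2 17 15 16 11))^93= (0 12 17 11 10 2 16 5 8 15)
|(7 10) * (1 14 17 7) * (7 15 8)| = 7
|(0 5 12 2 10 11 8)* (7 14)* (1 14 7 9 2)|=|(0 5 12 1 14 9 2 10 11 8)|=10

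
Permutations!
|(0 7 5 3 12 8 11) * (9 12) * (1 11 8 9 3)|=10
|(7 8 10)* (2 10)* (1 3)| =4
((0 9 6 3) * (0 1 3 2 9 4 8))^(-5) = (0 4 8)(1 3)(2 9 6)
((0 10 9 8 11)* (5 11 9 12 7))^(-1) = (0 11 5 7 12 10)(8 9)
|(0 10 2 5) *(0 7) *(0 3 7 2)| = 2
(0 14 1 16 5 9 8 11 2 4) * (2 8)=[14, 16, 4, 3, 0, 9, 6, 7, 11, 2, 10, 8, 12, 13, 1, 15, 5]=(0 14 1 16 5 9 2 4)(8 11)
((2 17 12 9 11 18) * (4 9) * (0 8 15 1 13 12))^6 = (0 4)(1 18)(2 13)(8 9)(11 15)(12 17)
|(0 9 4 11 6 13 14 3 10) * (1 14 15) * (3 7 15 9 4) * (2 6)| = |(0 4 11 2 6 13 9 3 10)(1 14 7 15)| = 36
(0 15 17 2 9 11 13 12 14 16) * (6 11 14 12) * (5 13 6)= [15, 1, 9, 3, 4, 13, 11, 7, 8, 14, 10, 6, 12, 5, 16, 17, 0, 2]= (0 15 17 2 9 14 16)(5 13)(6 11)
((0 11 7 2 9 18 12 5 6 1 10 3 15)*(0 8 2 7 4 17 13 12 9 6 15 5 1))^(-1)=((0 11 4 17 13 12 1 10 3 5 15 8 2 6)(9 18))^(-1)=(0 6 2 8 15 5 3 10 1 12 13 17 4 11)(9 18)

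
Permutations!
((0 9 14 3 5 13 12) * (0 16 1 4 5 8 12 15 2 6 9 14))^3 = ((0 14 3 8 12 16 1 4 5 13 15 2 6 9))^3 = (0 8 1 13 6 14 12 4 15 9 3 16 5 2)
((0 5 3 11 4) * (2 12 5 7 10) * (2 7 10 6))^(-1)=((0 10 7 6 2 12 5 3 11 4))^(-1)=(0 4 11 3 5 12 2 6 7 10)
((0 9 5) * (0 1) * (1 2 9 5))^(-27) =((0 5 2 9 1))^(-27) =(0 9 5 1 2)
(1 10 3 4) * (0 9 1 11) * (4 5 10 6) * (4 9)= [4, 6, 2, 5, 11, 10, 9, 7, 8, 1, 3, 0]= (0 4 11)(1 6 9)(3 5 10)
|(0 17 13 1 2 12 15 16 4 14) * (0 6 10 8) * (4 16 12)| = |(0 17 13 1 2 4 14 6 10 8)(12 15)| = 10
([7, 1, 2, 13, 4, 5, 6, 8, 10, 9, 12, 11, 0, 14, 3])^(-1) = [12, 1, 2, 14, 4, 5, 6, 0, 7, 9, 8, 11, 10, 3, 13]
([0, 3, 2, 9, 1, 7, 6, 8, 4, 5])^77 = (9)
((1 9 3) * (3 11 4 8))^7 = ((1 9 11 4 8 3))^7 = (1 9 11 4 8 3)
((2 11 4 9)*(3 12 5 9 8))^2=(2 4 3 5)(8 12 9 11)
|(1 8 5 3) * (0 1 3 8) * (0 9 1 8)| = 6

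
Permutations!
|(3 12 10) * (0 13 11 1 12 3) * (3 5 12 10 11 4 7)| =10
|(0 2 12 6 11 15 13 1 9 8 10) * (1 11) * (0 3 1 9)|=|(0 2 12 6 9 8 10 3 1)(11 15 13)|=9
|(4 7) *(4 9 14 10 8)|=|(4 7 9 14 10 8)|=6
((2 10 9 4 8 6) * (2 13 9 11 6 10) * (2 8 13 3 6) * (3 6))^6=(13)(2 10)(8 11)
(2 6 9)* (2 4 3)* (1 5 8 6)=(1 5 8 6 9 4 3 2)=[0, 5, 1, 2, 3, 8, 9, 7, 6, 4]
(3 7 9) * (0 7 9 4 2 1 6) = [7, 6, 1, 9, 2, 5, 0, 4, 8, 3] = (0 7 4 2 1 6)(3 9)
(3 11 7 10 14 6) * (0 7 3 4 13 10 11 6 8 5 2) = (0 7 11 3 6 4 13 10 14 8 5 2) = [7, 1, 0, 6, 13, 2, 4, 11, 5, 9, 14, 3, 12, 10, 8]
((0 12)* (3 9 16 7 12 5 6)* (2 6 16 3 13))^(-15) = (16)(3 9)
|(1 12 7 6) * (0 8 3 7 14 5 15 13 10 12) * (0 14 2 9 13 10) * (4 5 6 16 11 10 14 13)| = 17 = |(0 8 3 7 16 11 10 12 2 9 4 5 15 14 6 1 13)|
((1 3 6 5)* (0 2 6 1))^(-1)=((0 2 6 5)(1 3))^(-1)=(0 5 6 2)(1 3)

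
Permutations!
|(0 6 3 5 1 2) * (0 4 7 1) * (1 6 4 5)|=8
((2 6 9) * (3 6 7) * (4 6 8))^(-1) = (2 9 6 4 8 3 7)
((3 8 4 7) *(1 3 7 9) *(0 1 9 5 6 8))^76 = ((9)(0 1 3)(4 5 6 8))^76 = (9)(0 1 3)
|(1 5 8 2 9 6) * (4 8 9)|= 12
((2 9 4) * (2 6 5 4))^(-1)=(2 9)(4 5 6)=((2 9)(4 6 5))^(-1)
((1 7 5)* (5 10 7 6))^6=(10)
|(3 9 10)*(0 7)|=|(0 7)(3 9 10)|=6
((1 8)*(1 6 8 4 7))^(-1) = (1 7 4)(6 8)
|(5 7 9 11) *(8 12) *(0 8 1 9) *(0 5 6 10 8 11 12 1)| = |(0 11 6 10 8 1 9 12)(5 7)| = 8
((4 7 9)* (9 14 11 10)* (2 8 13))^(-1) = (2 13 8)(4 9 10 11 14 7)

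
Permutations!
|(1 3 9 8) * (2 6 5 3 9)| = 12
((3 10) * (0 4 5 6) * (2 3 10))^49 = (10)(0 4 5 6)(2 3) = ((10)(0 4 5 6)(2 3))^49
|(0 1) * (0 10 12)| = 4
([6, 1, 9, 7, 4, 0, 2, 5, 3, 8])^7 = (0 5 7 3 8 9 2 6)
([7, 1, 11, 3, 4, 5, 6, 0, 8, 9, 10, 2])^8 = [0, 1, 2, 3, 4, 5, 6, 7, 8, 9, 10, 11]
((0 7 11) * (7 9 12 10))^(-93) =((0 9 12 10 7 11))^(-93) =(0 10)(7 9)(11 12)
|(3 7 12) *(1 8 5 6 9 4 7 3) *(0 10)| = |(0 10)(1 8 5 6 9 4 7 12)| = 8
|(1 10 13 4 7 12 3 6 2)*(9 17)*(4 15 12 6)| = 10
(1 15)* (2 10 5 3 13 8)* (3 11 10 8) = [0, 15, 8, 13, 4, 11, 6, 7, 2, 9, 5, 10, 12, 3, 14, 1] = (1 15)(2 8)(3 13)(5 11 10)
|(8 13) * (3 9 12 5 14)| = |(3 9 12 5 14)(8 13)| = 10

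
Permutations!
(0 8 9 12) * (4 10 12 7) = (0 8 9 7 4 10 12) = [8, 1, 2, 3, 10, 5, 6, 4, 9, 7, 12, 11, 0]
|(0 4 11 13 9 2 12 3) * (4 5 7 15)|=11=|(0 5 7 15 4 11 13 9 2 12 3)|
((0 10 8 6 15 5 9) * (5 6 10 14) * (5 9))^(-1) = (0 9 14)(6 15)(8 10)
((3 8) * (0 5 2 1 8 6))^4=((0 5 2 1 8 3 6))^4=(0 8 5 3 2 6 1)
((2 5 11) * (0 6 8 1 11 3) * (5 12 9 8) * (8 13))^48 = ((0 6 5 3)(1 11 2 12 9 13 8))^48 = (1 8 13 9 12 2 11)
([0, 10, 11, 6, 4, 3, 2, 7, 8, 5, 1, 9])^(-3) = [0, 10, 5, 11, 4, 2, 9, 7, 8, 6, 1, 3]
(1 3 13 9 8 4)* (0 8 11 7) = [8, 3, 2, 13, 1, 5, 6, 0, 4, 11, 10, 7, 12, 9] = (0 8 4 1 3 13 9 11 7)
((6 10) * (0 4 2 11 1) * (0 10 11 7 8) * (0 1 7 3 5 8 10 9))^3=(0 3 1 4 5 9 2 8)(6 10 7 11)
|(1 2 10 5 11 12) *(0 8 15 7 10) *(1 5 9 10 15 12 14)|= |(0 8 12 5 11 14 1 2)(7 15)(9 10)|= 8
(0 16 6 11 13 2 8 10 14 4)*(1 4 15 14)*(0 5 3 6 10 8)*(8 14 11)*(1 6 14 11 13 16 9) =[9, 4, 0, 14, 5, 3, 8, 7, 11, 1, 6, 16, 12, 2, 15, 13, 10] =(0 9 1 4 5 3 14 15 13 2)(6 8 11 16 10)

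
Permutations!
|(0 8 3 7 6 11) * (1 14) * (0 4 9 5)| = 18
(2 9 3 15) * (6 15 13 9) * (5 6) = [0, 1, 5, 13, 4, 6, 15, 7, 8, 3, 10, 11, 12, 9, 14, 2] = (2 5 6 15)(3 13 9)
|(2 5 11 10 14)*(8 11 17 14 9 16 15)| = 12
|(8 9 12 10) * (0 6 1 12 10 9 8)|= 6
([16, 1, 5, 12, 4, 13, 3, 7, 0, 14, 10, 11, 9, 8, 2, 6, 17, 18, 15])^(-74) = [2, 1, 3, 17, 4, 12, 16, 7, 14, 15, 10, 11, 18, 9, 6, 0, 5, 13, 8]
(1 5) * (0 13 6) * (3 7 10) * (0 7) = (0 13 6 7 10 3)(1 5) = [13, 5, 2, 0, 4, 1, 7, 10, 8, 9, 3, 11, 12, 6]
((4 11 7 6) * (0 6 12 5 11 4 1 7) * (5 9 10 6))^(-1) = ((0 5 11)(1 7 12 9 10 6))^(-1) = (0 11 5)(1 6 10 9 12 7)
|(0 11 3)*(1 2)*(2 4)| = 3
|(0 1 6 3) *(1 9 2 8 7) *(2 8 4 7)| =|(0 9 8 2 4 7 1 6 3)| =9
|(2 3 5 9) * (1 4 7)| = 12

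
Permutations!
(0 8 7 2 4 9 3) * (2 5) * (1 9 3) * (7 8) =[7, 9, 4, 0, 3, 2, 6, 5, 8, 1] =(0 7 5 2 4 3)(1 9)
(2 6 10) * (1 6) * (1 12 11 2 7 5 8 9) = [0, 6, 12, 3, 4, 8, 10, 5, 9, 1, 7, 2, 11] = (1 6 10 7 5 8 9)(2 12 11)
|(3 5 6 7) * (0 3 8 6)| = 3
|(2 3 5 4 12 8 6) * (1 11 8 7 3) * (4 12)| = 20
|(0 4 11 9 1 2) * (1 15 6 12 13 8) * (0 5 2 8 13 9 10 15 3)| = 18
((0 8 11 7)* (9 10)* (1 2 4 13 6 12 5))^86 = ((0 8 11 7)(1 2 4 13 6 12 5)(9 10))^86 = (0 11)(1 4 6 5 2 13 12)(7 8)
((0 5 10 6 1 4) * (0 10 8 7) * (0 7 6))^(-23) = (0 4 6 5 10 1 8)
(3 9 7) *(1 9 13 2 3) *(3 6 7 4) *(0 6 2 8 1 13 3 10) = (0 6 7 13 8 1 9 4 10) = [6, 9, 2, 3, 10, 5, 7, 13, 1, 4, 0, 11, 12, 8]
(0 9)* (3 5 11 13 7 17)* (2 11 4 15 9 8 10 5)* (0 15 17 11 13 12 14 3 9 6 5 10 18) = (0 8 18)(2 13 7 11 12 14 3)(4 17 9 15 6 5) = [8, 1, 13, 2, 17, 4, 5, 11, 18, 15, 10, 12, 14, 7, 3, 6, 16, 9, 0]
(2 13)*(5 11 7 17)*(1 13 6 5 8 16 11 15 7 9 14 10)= (1 13 2 6 5 15 7 17 8 16 11 9 14 10)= [0, 13, 6, 3, 4, 15, 5, 17, 16, 14, 1, 9, 12, 2, 10, 7, 11, 8]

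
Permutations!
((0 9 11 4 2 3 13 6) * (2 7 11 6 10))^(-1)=(0 6 9)(2 10 13 3)(4 11 7)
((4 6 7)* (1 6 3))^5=(7)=((1 6 7 4 3))^5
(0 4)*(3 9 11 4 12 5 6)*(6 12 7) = [7, 1, 2, 9, 0, 12, 3, 6, 8, 11, 10, 4, 5] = (0 7 6 3 9 11 4)(5 12)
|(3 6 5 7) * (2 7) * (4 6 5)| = |(2 7 3 5)(4 6)| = 4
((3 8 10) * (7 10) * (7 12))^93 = (3 7 8 10 12)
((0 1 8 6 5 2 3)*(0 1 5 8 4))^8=(8)(0 2 1)(3 4 5)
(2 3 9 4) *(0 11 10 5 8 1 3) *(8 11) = (0 8 1 3 9 4 2)(5 11 10) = [8, 3, 0, 9, 2, 11, 6, 7, 1, 4, 5, 10]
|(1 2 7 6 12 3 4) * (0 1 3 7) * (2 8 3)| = |(0 1 8 3 4 2)(6 12 7)| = 6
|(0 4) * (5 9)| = |(0 4)(5 9)| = 2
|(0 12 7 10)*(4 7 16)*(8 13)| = |(0 12 16 4 7 10)(8 13)| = 6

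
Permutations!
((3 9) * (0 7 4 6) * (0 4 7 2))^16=((0 2)(3 9)(4 6))^16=(9)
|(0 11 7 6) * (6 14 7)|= |(0 11 6)(7 14)|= 6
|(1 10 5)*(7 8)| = 6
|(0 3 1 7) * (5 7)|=|(0 3 1 5 7)|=5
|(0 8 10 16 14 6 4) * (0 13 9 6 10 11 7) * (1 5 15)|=12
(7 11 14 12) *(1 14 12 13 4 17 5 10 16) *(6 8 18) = [0, 14, 2, 3, 17, 10, 8, 11, 18, 9, 16, 12, 7, 4, 13, 15, 1, 5, 6] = (1 14 13 4 17 5 10 16)(6 8 18)(7 11 12)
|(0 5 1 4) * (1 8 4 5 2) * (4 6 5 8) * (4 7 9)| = |(0 2 1 8 6 5 7 9 4)| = 9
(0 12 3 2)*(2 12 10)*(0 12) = (0 10 2 12 3) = [10, 1, 12, 0, 4, 5, 6, 7, 8, 9, 2, 11, 3]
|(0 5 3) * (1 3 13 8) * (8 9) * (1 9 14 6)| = |(0 5 13 14 6 1 3)(8 9)| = 14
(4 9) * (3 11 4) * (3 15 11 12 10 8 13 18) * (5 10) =[0, 1, 2, 12, 9, 10, 6, 7, 13, 15, 8, 4, 5, 18, 14, 11, 16, 17, 3] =(3 12 5 10 8 13 18)(4 9 15 11)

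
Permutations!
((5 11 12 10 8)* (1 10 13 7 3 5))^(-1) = (1 8 10)(3 7 13 12 11 5)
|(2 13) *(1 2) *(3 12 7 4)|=|(1 2 13)(3 12 7 4)|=12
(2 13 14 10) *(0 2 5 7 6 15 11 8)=(0 2 13 14 10 5 7 6 15 11 8)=[2, 1, 13, 3, 4, 7, 15, 6, 0, 9, 5, 8, 12, 14, 10, 11]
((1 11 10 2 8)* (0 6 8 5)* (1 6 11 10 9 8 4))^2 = ((0 11 9 8 6 4 1 10 2 5))^2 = (0 9 6 1 2)(4 10 5 11 8)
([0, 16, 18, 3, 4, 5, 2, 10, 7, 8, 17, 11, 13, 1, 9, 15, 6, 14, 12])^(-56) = [0, 1, 2, 3, 4, 5, 6, 9, 14, 17, 8, 11, 12, 13, 10, 15, 16, 7, 18]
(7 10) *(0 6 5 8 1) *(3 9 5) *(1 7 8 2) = (0 6 3 9 5 2 1)(7 10 8) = [6, 0, 1, 9, 4, 2, 3, 10, 7, 5, 8]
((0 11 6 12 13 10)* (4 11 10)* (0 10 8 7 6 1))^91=((0 8 7 6 12 13 4 11 1))^91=(0 8 7 6 12 13 4 11 1)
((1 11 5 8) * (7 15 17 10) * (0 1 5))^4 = (17)(0 1 11)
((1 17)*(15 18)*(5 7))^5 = (1 17)(5 7)(15 18)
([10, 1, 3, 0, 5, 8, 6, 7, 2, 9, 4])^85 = [10, 1, 3, 0, 5, 8, 6, 7, 2, 9, 4]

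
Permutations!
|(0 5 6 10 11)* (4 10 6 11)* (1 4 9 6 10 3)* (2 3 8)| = 15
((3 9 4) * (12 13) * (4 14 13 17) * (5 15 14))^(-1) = ((3 9 5 15 14 13 12 17 4))^(-1) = (3 4 17 12 13 14 15 5 9)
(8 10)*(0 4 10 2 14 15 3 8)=(0 4 10)(2 14 15 3 8)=[4, 1, 14, 8, 10, 5, 6, 7, 2, 9, 0, 11, 12, 13, 15, 3]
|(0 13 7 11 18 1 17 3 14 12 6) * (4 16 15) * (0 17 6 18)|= |(0 13 7 11)(1 6 17 3 14 12 18)(4 16 15)|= 84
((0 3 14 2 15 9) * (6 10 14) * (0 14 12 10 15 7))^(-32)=((0 3 6 15 9 14 2 7)(10 12))^(-32)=(15)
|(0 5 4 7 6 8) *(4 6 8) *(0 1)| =7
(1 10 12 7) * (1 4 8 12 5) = (1 10 5)(4 8 12 7) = [0, 10, 2, 3, 8, 1, 6, 4, 12, 9, 5, 11, 7]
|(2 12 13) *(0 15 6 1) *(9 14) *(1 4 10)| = 6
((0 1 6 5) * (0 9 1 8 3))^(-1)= (0 3 8)(1 9 5 6)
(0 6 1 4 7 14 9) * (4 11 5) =(0 6 1 11 5 4 7 14 9) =[6, 11, 2, 3, 7, 4, 1, 14, 8, 0, 10, 5, 12, 13, 9]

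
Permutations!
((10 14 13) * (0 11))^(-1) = ((0 11)(10 14 13))^(-1) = (0 11)(10 13 14)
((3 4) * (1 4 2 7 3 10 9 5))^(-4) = ((1 4 10 9 5)(2 7 3))^(-4) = (1 4 10 9 5)(2 3 7)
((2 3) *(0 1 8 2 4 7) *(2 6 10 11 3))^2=((0 1 8 6 10 11 3 4 7))^2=(0 8 10 3 7 1 6 11 4)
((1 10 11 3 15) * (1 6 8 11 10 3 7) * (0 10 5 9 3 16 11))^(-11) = (0 15 5 8 3 10 6 9)(1 16 11 7)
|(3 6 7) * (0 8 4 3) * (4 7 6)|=6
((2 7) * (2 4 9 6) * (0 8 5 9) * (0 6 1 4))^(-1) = ((0 8 5 9 1 4 6 2 7))^(-1) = (0 7 2 6 4 1 9 5 8)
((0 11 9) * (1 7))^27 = ((0 11 9)(1 7))^27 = (11)(1 7)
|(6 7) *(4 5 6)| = |(4 5 6 7)| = 4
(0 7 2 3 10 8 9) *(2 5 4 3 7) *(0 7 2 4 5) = [4, 1, 2, 10, 3, 5, 6, 0, 9, 7, 8] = (0 4 3 10 8 9 7)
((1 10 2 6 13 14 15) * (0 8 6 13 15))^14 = (0 10 8 2 6 13 15 14 1)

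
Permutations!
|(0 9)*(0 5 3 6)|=5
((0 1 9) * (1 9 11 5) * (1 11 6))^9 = (0 9)(1 6)(5 11)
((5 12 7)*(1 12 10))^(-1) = (1 10 5 7 12)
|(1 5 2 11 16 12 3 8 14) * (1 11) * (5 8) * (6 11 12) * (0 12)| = |(0 12 3 5 2 1 8 14)(6 11 16)| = 24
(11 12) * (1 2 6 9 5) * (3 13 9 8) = (1 2 6 8 3 13 9 5)(11 12) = [0, 2, 6, 13, 4, 1, 8, 7, 3, 5, 10, 12, 11, 9]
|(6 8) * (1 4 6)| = 4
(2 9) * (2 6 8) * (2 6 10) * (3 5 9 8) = (2 8 6 3 5 9 10) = [0, 1, 8, 5, 4, 9, 3, 7, 6, 10, 2]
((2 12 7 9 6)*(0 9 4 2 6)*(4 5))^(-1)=(0 9)(2 4 5 7 12)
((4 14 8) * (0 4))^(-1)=(0 8 14 4)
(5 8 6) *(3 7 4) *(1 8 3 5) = (1 8 6)(3 7 4 5) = [0, 8, 2, 7, 5, 3, 1, 4, 6]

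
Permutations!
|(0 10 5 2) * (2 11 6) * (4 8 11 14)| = |(0 10 5 14 4 8 11 6 2)| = 9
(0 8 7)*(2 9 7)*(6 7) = [8, 1, 9, 3, 4, 5, 7, 0, 2, 6] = (0 8 2 9 6 7)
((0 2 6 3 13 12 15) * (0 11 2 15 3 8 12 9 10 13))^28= (0 6)(2 3)(8 15)(9 10 13)(11 12)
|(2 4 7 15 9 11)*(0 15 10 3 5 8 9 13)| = 9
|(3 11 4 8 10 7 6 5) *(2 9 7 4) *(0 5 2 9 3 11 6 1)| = 6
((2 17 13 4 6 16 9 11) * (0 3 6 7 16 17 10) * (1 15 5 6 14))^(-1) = (0 10 2 11 9 16 7 4 13 17 6 5 15 1 14 3)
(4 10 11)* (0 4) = (0 4 10 11) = [4, 1, 2, 3, 10, 5, 6, 7, 8, 9, 11, 0]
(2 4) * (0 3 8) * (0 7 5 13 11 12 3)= (2 4)(3 8 7 5 13 11 12)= [0, 1, 4, 8, 2, 13, 6, 5, 7, 9, 10, 12, 3, 11]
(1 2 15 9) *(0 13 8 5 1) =(0 13 8 5 1 2 15 9) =[13, 2, 15, 3, 4, 1, 6, 7, 5, 0, 10, 11, 12, 8, 14, 9]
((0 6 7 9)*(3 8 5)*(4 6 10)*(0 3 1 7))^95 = (0 6 4 10)(1 5 8 3 9 7)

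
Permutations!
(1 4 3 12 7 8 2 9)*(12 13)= (1 4 3 13 12 7 8 2 9)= [0, 4, 9, 13, 3, 5, 6, 8, 2, 1, 10, 11, 7, 12]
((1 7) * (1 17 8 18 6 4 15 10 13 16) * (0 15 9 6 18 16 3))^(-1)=(18)(0 3 13 10 15)(1 16 8 17 7)(4 6 9)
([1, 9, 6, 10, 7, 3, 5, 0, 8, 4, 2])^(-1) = [7, 0, 10, 5, 9, 6, 2, 4, 8, 1, 3]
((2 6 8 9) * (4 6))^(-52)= ((2 4 6 8 9))^(-52)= (2 8 4 9 6)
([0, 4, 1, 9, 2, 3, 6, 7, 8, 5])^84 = [0, 1, 2, 3, 4, 5, 6, 7, 8, 9]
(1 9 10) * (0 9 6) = (0 9 10 1 6) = [9, 6, 2, 3, 4, 5, 0, 7, 8, 10, 1]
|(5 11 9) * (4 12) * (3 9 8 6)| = 6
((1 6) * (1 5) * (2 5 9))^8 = (1 2 6 5 9)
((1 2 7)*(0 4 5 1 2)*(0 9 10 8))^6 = (0 8 10 9 1 5 4)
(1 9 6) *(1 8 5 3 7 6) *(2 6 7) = (1 9)(2 6 8 5 3) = [0, 9, 6, 2, 4, 3, 8, 7, 5, 1]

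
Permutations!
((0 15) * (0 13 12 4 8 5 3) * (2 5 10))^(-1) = ((0 15 13 12 4 8 10 2 5 3))^(-1) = (0 3 5 2 10 8 4 12 13 15)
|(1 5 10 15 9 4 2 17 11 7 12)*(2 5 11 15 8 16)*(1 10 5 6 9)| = 30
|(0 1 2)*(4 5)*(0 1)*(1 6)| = 6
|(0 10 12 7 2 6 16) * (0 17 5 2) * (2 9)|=12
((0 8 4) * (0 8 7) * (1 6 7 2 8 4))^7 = (0 2 8 1 6 7)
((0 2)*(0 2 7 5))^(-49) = ((0 7 5))^(-49) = (0 5 7)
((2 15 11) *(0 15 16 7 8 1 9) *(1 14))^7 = (0 14 16 15 1 7 11 9 8 2)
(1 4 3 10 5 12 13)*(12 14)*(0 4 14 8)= (0 4 3 10 5 8)(1 14 12 13)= [4, 14, 2, 10, 3, 8, 6, 7, 0, 9, 5, 11, 13, 1, 12]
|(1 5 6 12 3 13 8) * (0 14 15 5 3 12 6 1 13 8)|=|(0 14 15 5 1 3 8 13)|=8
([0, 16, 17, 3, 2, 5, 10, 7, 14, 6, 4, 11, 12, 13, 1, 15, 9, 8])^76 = [0, 2, 9, 3, 16, 5, 14, 7, 10, 8, 1, 11, 12, 13, 4, 15, 17, 6]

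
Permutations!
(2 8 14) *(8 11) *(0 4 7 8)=(0 4 7 8 14 2 11)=[4, 1, 11, 3, 7, 5, 6, 8, 14, 9, 10, 0, 12, 13, 2]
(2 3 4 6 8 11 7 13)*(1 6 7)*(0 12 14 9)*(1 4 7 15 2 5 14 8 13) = (0 12 8 11 4 15 2 3 7 1 6 13 5 14 9) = [12, 6, 3, 7, 15, 14, 13, 1, 11, 0, 10, 4, 8, 5, 9, 2]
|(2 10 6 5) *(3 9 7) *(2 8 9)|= |(2 10 6 5 8 9 7 3)|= 8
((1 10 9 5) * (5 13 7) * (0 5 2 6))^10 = (0 5 1 10 9 13 7 2 6)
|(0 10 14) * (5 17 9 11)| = 12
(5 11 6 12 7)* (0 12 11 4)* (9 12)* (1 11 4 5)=[9, 11, 2, 3, 0, 5, 4, 1, 8, 12, 10, 6, 7]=(0 9 12 7 1 11 6 4)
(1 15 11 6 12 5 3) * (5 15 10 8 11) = (1 10 8 11 6 12 15 5 3) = [0, 10, 2, 1, 4, 3, 12, 7, 11, 9, 8, 6, 15, 13, 14, 5]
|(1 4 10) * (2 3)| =|(1 4 10)(2 3)| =6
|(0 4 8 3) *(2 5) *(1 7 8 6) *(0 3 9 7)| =|(0 4 6 1)(2 5)(7 8 9)| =12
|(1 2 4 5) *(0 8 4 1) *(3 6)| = |(0 8 4 5)(1 2)(3 6)| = 4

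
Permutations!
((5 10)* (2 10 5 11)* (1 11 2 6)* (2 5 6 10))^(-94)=((1 11 10 5 6))^(-94)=(1 11 10 5 6)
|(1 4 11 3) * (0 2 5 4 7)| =8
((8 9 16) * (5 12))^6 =((5 12)(8 9 16))^6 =(16)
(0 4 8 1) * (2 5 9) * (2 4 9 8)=(0 9 4 2 5 8 1)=[9, 0, 5, 3, 2, 8, 6, 7, 1, 4]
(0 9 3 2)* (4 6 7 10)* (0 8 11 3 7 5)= (0 9 7 10 4 6 5)(2 8 11 3)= [9, 1, 8, 2, 6, 0, 5, 10, 11, 7, 4, 3]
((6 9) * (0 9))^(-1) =(0 6 9)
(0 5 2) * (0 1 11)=(0 5 2 1 11)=[5, 11, 1, 3, 4, 2, 6, 7, 8, 9, 10, 0]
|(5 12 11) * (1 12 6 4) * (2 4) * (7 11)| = |(1 12 7 11 5 6 2 4)| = 8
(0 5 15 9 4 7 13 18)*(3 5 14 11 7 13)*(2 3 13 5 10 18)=(0 14 11 7 13 2 3 10 18)(4 5 15 9)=[14, 1, 3, 10, 5, 15, 6, 13, 8, 4, 18, 7, 12, 2, 11, 9, 16, 17, 0]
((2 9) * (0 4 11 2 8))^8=(0 11 9)(2 8 4)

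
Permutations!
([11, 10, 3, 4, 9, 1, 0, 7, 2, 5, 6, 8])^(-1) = (0 6 10 1 5 9 4 3 2 8 11)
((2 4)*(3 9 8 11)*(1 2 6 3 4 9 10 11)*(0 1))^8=((0 1 2 9 8)(3 10 11 4 6))^8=(0 9 1 8 2)(3 4 10 6 11)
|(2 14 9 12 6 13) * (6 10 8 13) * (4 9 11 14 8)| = |(2 8 13)(4 9 12 10)(11 14)| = 12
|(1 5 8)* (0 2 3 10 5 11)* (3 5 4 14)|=12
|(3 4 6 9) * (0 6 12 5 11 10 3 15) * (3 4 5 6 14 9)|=|(0 14 9 15)(3 5 11 10 4 12 6)|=28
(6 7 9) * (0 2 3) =[2, 1, 3, 0, 4, 5, 7, 9, 8, 6] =(0 2 3)(6 7 9)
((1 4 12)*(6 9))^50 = (1 12 4) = ((1 4 12)(6 9))^50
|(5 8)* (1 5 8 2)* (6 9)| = |(1 5 2)(6 9)| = 6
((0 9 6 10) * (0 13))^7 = ((0 9 6 10 13))^7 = (0 6 13 9 10)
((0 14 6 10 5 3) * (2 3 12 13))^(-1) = (0 3 2 13 12 5 10 6 14)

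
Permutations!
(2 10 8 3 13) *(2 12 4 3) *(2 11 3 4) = (2 10 8 11 3 13 12) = [0, 1, 10, 13, 4, 5, 6, 7, 11, 9, 8, 3, 2, 12]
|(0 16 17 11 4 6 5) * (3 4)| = 8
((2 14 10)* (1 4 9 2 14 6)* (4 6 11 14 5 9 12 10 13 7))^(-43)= ((1 6)(2 11 14 13 7 4 12 10 5 9))^(-43)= (1 6)(2 10 7 11 5 4 14 9 12 13)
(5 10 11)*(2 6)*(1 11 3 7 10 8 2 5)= [0, 11, 6, 7, 4, 8, 5, 10, 2, 9, 3, 1]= (1 11)(2 6 5 8)(3 7 10)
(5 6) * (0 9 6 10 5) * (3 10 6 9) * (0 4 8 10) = [3, 1, 2, 0, 8, 6, 4, 7, 10, 9, 5] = (0 3)(4 8 10 5 6)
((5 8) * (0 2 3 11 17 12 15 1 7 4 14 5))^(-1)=(0 8 5 14 4 7 1 15 12 17 11 3 2)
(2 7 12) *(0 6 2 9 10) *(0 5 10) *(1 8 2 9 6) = (0 1 8 2 7 12 6 9)(5 10) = [1, 8, 7, 3, 4, 10, 9, 12, 2, 0, 5, 11, 6]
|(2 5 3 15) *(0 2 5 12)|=|(0 2 12)(3 15 5)|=3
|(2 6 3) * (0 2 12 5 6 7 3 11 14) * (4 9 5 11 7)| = 11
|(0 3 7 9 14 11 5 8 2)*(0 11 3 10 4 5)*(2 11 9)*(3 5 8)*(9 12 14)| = 30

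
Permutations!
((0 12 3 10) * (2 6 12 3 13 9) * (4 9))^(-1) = (0 10 3)(2 9 4 13 12 6) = ((0 3 10)(2 6 12 13 4 9))^(-1)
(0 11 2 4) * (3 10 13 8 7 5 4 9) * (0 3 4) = [11, 1, 9, 10, 3, 0, 6, 5, 7, 4, 13, 2, 12, 8] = (0 11 2 9 4 3 10 13 8 7 5)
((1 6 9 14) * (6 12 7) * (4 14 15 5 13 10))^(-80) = (1 10 15 7 14 13 9 12 4 5 6)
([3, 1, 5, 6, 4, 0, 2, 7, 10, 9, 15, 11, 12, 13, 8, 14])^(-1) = (0 5 2 6 3)(8 14 15 10)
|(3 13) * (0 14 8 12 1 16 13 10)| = |(0 14 8 12 1 16 13 3 10)| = 9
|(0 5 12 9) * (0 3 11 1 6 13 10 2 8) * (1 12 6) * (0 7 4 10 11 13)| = |(0 5 6)(2 8 7 4 10)(3 13 11 12 9)| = 15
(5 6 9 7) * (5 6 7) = [0, 1, 2, 3, 4, 7, 9, 6, 8, 5] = (5 7 6 9)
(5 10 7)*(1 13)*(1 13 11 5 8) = (13)(1 11 5 10 7 8) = [0, 11, 2, 3, 4, 10, 6, 8, 1, 9, 7, 5, 12, 13]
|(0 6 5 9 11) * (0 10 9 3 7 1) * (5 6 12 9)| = 9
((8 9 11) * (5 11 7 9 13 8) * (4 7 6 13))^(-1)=(4 8 13 6 9 7)(5 11)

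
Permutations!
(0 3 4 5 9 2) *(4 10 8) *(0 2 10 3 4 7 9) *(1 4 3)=[3, 4, 2, 1, 5, 0, 6, 9, 7, 10, 8]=(0 3 1 4 5)(7 9 10 8)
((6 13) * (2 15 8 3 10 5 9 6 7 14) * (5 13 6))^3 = ((2 15 8 3 10 13 7 14)(5 9))^3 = (2 3 7 15 10 14 8 13)(5 9)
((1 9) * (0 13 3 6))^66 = (0 3)(6 13)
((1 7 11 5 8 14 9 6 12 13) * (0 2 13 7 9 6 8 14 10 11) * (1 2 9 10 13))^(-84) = (0 11 9 5 8 14 13 6 2 12 1 7 10)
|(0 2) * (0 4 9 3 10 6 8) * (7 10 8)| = |(0 2 4 9 3 8)(6 7 10)| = 6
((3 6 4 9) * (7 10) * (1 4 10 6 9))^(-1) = ((1 4)(3 9)(6 10 7))^(-1) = (1 4)(3 9)(6 7 10)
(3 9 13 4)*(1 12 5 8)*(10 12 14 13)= (1 14 13 4 3 9 10 12 5 8)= [0, 14, 2, 9, 3, 8, 6, 7, 1, 10, 12, 11, 5, 4, 13]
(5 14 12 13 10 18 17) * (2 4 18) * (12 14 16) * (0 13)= (0 13 10 2 4 18 17 5 16 12)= [13, 1, 4, 3, 18, 16, 6, 7, 8, 9, 2, 11, 0, 10, 14, 15, 12, 5, 17]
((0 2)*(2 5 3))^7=((0 5 3 2))^7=(0 2 3 5)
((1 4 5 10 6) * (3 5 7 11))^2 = ((1 4 7 11 3 5 10 6))^2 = (1 7 3 10)(4 11 5 6)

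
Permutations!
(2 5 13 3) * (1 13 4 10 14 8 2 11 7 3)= [0, 13, 5, 11, 10, 4, 6, 3, 2, 9, 14, 7, 12, 1, 8]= (1 13)(2 5 4 10 14 8)(3 11 7)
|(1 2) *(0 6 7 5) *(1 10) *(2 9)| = 4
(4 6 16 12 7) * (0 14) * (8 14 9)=(0 9 8 14)(4 6 16 12 7)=[9, 1, 2, 3, 6, 5, 16, 4, 14, 8, 10, 11, 7, 13, 0, 15, 12]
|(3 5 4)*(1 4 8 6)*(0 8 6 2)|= 15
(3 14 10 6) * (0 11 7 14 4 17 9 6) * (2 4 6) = (0 11 7 14 10)(2 4 17 9)(3 6) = [11, 1, 4, 6, 17, 5, 3, 14, 8, 2, 0, 7, 12, 13, 10, 15, 16, 9]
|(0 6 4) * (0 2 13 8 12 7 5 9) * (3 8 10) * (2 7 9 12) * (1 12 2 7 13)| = 13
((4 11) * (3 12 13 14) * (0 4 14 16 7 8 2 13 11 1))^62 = (0 1 4)(2 16 8 13 7)(3 11)(12 14)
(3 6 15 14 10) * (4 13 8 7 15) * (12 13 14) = (3 6 4 14 10)(7 15 12 13 8) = [0, 1, 2, 6, 14, 5, 4, 15, 7, 9, 3, 11, 13, 8, 10, 12]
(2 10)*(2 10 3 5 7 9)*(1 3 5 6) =(10)(1 3 6)(2 5 7 9) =[0, 3, 5, 6, 4, 7, 1, 9, 8, 2, 10]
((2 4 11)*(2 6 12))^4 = (2 12 6 11 4)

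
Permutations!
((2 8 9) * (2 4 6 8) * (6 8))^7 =(4 8 9)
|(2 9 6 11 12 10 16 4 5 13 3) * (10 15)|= 12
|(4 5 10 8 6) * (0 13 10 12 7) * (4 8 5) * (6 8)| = |(0 13 10 5 12 7)| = 6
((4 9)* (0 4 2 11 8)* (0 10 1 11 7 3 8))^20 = (11)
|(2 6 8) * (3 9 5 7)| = |(2 6 8)(3 9 5 7)| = 12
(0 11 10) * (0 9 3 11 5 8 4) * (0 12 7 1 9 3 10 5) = (1 9 10 3 11 5 8 4 12 7) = [0, 9, 2, 11, 12, 8, 6, 1, 4, 10, 3, 5, 7]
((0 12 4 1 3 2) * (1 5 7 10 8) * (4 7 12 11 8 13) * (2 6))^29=(0 11 8 1 3 6 2)(4 13 10 7 12 5)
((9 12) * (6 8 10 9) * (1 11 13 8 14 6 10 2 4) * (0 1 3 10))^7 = (0 3 13 12 4 11 9 2 1 10 8)(6 14)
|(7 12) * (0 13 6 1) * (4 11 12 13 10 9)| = 10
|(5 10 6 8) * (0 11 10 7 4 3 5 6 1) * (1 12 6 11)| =20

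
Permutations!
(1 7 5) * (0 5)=(0 5 1 7)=[5, 7, 2, 3, 4, 1, 6, 0]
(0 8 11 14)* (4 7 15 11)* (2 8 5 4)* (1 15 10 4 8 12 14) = (0 5 8 2 12 14)(1 15 11)(4 7 10) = [5, 15, 12, 3, 7, 8, 6, 10, 2, 9, 4, 1, 14, 13, 0, 11]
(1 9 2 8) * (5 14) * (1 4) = (1 9 2 8 4)(5 14) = [0, 9, 8, 3, 1, 14, 6, 7, 4, 2, 10, 11, 12, 13, 5]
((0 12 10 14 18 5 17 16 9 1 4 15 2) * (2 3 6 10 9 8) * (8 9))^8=(1 5 6)(3 9 18)(4 17 10)(14 15 16)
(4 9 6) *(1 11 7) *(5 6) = (1 11 7)(4 9 5 6) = [0, 11, 2, 3, 9, 6, 4, 1, 8, 5, 10, 7]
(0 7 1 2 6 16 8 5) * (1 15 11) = (0 7 15 11 1 2 6 16 8 5) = [7, 2, 6, 3, 4, 0, 16, 15, 5, 9, 10, 1, 12, 13, 14, 11, 8]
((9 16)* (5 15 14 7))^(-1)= (5 7 14 15)(9 16)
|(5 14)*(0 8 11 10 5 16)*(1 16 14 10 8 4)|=|(0 4 1 16)(5 10)(8 11)|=4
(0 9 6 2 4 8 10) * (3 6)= (0 9 3 6 2 4 8 10)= [9, 1, 4, 6, 8, 5, 2, 7, 10, 3, 0]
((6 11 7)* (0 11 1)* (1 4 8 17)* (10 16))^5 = (0 8 7 1 4 11 17 6)(10 16)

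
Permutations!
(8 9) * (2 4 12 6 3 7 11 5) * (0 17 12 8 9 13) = (0 17 12 6 3 7 11 5 2 4 8 13) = [17, 1, 4, 7, 8, 2, 3, 11, 13, 9, 10, 5, 6, 0, 14, 15, 16, 12]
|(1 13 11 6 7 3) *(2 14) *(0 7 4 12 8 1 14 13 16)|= 13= |(0 7 3 14 2 13 11 6 4 12 8 1 16)|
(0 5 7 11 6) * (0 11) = (0 5 7)(6 11) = [5, 1, 2, 3, 4, 7, 11, 0, 8, 9, 10, 6]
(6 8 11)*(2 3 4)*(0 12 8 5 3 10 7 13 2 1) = [12, 0, 10, 4, 1, 3, 5, 13, 11, 9, 7, 6, 8, 2] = (0 12 8 11 6 5 3 4 1)(2 10 7 13)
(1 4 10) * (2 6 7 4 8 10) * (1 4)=(1 8 10 4 2 6 7)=[0, 8, 6, 3, 2, 5, 7, 1, 10, 9, 4]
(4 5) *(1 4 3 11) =[0, 4, 2, 11, 5, 3, 6, 7, 8, 9, 10, 1] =(1 4 5 3 11)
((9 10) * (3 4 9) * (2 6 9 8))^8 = ((2 6 9 10 3 4 8))^8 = (2 6 9 10 3 4 8)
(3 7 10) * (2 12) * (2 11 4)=(2 12 11 4)(3 7 10)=[0, 1, 12, 7, 2, 5, 6, 10, 8, 9, 3, 4, 11]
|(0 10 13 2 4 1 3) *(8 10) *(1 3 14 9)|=21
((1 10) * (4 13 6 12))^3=(1 10)(4 12 6 13)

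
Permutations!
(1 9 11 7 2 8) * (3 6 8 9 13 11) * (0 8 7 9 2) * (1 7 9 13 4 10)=(0 8 7)(1 4 10)(3 6 9)(11 13)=[8, 4, 2, 6, 10, 5, 9, 0, 7, 3, 1, 13, 12, 11]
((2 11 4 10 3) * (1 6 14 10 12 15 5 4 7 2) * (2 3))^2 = ((1 6 14 10 2 11 7 3)(4 12 15 5))^2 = (1 14 2 7)(3 6 10 11)(4 15)(5 12)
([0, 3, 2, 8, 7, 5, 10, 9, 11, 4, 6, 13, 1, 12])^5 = [0, 12, 2, 1, 9, 5, 10, 4, 3, 7, 6, 8, 13, 11]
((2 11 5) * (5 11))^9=(11)(2 5)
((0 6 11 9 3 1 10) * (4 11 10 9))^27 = (4 11)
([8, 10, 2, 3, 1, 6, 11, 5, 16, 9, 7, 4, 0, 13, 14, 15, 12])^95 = (0 12 16 8)(1 6 10 11 7 4 5)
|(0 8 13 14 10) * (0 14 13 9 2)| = 4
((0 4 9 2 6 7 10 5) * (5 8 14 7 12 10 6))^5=((0 4 9 2 5)(6 12 10 8 14 7))^5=(6 7 14 8 10 12)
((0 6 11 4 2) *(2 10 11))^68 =(0 2 6)(4 11 10)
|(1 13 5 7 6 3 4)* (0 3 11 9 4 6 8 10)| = 12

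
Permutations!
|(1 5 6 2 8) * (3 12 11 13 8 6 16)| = |(1 5 16 3 12 11 13 8)(2 6)| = 8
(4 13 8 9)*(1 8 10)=(1 8 9 4 13 10)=[0, 8, 2, 3, 13, 5, 6, 7, 9, 4, 1, 11, 12, 10]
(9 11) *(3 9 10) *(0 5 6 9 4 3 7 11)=(0 5 6 9)(3 4)(7 11 10)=[5, 1, 2, 4, 3, 6, 9, 11, 8, 0, 7, 10]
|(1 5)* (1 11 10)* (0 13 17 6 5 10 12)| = 14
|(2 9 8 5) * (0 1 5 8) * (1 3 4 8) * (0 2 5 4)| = |(0 3)(1 4 8)(2 9)| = 6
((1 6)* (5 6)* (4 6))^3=((1 5 4 6))^3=(1 6 4 5)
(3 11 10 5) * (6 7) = [0, 1, 2, 11, 4, 3, 7, 6, 8, 9, 5, 10] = (3 11 10 5)(6 7)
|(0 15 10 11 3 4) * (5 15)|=7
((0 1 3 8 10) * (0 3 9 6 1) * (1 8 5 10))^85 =(1 9 6 8)(3 5 10)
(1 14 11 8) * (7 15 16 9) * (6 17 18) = (1 14 11 8)(6 17 18)(7 15 16 9) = [0, 14, 2, 3, 4, 5, 17, 15, 1, 7, 10, 8, 12, 13, 11, 16, 9, 18, 6]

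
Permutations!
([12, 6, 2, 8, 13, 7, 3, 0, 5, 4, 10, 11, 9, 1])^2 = (0 9 13 6 8 7 12 4 1 3 5)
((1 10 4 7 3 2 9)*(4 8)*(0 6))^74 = (1 8 7 2)(3 9 10 4)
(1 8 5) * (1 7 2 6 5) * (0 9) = [9, 8, 6, 3, 4, 7, 5, 2, 1, 0] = (0 9)(1 8)(2 6 5 7)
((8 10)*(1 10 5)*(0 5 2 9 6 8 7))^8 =((0 5 1 10 7)(2 9 6 8))^8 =(0 10 5 7 1)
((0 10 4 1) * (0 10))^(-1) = (1 4 10)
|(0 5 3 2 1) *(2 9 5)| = |(0 2 1)(3 9 5)| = 3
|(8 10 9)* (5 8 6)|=5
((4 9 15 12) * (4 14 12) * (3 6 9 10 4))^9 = (3 6 9 15)(4 10)(12 14) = ((3 6 9 15)(4 10)(12 14))^9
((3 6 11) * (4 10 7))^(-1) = (3 11 6)(4 7 10)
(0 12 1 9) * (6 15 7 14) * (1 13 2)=(0 12 13 2 1 9)(6 15 7 14)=[12, 9, 1, 3, 4, 5, 15, 14, 8, 0, 10, 11, 13, 2, 6, 7]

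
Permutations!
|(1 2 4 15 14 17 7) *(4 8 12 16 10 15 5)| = |(1 2 8 12 16 10 15 14 17 7)(4 5)| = 10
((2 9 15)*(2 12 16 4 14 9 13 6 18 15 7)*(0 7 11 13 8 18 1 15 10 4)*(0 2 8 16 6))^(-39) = (0 7 8 18 10 4 14 9 11 13)(1 15 12 6)(2 16)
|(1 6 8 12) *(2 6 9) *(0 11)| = 6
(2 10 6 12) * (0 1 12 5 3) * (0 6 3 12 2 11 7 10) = (0 1 2)(3 6 5 12 11 7 10) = [1, 2, 0, 6, 4, 12, 5, 10, 8, 9, 3, 7, 11]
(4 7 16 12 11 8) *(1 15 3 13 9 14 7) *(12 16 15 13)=(16)(1 13 9 14 7 15 3 12 11 8 4)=[0, 13, 2, 12, 1, 5, 6, 15, 4, 14, 10, 8, 11, 9, 7, 3, 16]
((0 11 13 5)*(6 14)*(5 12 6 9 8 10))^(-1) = (0 5 10 8 9 14 6 12 13 11)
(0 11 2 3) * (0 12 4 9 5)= (0 11 2 3 12 4 9 5)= [11, 1, 3, 12, 9, 0, 6, 7, 8, 5, 10, 2, 4]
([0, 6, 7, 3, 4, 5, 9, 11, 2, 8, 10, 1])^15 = [0, 6, 7, 3, 4, 5, 9, 11, 2, 8, 10, 1]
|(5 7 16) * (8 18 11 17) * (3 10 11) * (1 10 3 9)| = |(1 10 11 17 8 18 9)(5 7 16)| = 21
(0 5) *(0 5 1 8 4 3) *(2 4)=(0 1 8 2 4 3)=[1, 8, 4, 0, 3, 5, 6, 7, 2]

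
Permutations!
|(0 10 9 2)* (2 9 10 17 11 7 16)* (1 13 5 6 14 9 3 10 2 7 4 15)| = |(0 17 11 4 15 1 13 5 6 14 9 3 10 2)(7 16)| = 14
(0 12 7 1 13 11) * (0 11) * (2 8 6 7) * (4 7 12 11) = (0 11 4 7 1 13)(2 8 6 12) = [11, 13, 8, 3, 7, 5, 12, 1, 6, 9, 10, 4, 2, 0]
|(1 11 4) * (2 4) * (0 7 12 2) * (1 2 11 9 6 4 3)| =|(0 7 12 11)(1 9 6 4 2 3)| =12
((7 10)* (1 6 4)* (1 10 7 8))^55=((1 6 4 10 8))^55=(10)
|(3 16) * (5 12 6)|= |(3 16)(5 12 6)|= 6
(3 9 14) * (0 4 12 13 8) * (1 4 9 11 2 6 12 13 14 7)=(0 9 7 1 4 13 8)(2 6 12 14 3 11)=[9, 4, 6, 11, 13, 5, 12, 1, 0, 7, 10, 2, 14, 8, 3]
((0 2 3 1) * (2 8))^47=((0 8 2 3 1))^47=(0 2 1 8 3)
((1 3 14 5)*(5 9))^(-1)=((1 3 14 9 5))^(-1)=(1 5 9 14 3)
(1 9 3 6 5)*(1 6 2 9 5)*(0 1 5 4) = (0 1 4)(2 9 3)(5 6) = [1, 4, 9, 2, 0, 6, 5, 7, 8, 3]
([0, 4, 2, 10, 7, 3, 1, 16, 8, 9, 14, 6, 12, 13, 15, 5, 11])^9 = [0, 16, 2, 5, 11, 15, 7, 6, 8, 9, 3, 4, 12, 13, 10, 14, 1]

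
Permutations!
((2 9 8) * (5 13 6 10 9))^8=(2 5 13 6 10 9 8)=((2 5 13 6 10 9 8))^8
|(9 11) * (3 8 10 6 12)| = |(3 8 10 6 12)(9 11)| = 10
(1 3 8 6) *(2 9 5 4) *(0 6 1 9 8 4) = [6, 3, 8, 4, 2, 0, 9, 7, 1, 5] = (0 6 9 5)(1 3 4 2 8)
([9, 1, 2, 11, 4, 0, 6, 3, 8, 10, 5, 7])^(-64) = [0, 1, 2, 7, 4, 5, 6, 11, 8, 9, 10, 3]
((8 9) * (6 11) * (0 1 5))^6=((0 1 5)(6 11)(8 9))^6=(11)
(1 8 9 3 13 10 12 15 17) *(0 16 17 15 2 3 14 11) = (0 16 17 1 8 9 14 11)(2 3 13 10 12) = [16, 8, 3, 13, 4, 5, 6, 7, 9, 14, 12, 0, 2, 10, 11, 15, 17, 1]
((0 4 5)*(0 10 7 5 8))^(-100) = (0 8 4)(5 7 10) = ((0 4 8)(5 10 7))^(-100)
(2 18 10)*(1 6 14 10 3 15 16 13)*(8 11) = (1 6 14 10 2 18 3 15 16 13)(8 11) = [0, 6, 18, 15, 4, 5, 14, 7, 11, 9, 2, 8, 12, 1, 10, 16, 13, 17, 3]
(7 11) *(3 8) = (3 8)(7 11) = [0, 1, 2, 8, 4, 5, 6, 11, 3, 9, 10, 7]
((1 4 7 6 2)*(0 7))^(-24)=((0 7 6 2 1 4))^(-24)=(7)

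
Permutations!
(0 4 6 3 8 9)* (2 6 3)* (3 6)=[4, 1, 3, 8, 6, 5, 2, 7, 9, 0]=(0 4 6 2 3 8 9)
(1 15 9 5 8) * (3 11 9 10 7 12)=(1 15 10 7 12 3 11 9 5 8)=[0, 15, 2, 11, 4, 8, 6, 12, 1, 5, 7, 9, 3, 13, 14, 10]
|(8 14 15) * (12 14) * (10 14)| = 5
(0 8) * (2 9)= [8, 1, 9, 3, 4, 5, 6, 7, 0, 2]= (0 8)(2 9)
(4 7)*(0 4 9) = [4, 1, 2, 3, 7, 5, 6, 9, 8, 0] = (0 4 7 9)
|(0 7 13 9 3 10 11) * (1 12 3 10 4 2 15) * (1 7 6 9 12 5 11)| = 7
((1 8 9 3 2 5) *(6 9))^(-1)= (1 5 2 3 9 6 8)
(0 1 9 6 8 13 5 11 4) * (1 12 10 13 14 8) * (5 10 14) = [12, 9, 2, 3, 0, 11, 1, 7, 5, 6, 13, 4, 14, 10, 8] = (0 12 14 8 5 11 4)(1 9 6)(10 13)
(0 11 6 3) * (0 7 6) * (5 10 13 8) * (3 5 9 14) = (0 11)(3 7 6 5 10 13 8 9 14) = [11, 1, 2, 7, 4, 10, 5, 6, 9, 14, 13, 0, 12, 8, 3]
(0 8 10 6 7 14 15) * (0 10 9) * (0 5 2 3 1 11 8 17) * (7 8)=(0 17)(1 11 7 14 15 10 6 8 9 5 2 3)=[17, 11, 3, 1, 4, 2, 8, 14, 9, 5, 6, 7, 12, 13, 15, 10, 16, 0]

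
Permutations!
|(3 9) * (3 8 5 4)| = |(3 9 8 5 4)| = 5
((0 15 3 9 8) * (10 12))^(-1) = ((0 15 3 9 8)(10 12))^(-1) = (0 8 9 3 15)(10 12)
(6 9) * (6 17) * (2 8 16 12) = (2 8 16 12)(6 9 17) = [0, 1, 8, 3, 4, 5, 9, 7, 16, 17, 10, 11, 2, 13, 14, 15, 12, 6]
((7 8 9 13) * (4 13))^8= (4 8 13 9 7)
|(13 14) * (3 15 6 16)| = |(3 15 6 16)(13 14)| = 4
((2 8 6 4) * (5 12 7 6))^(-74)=((2 8 5 12 7 6 4))^(-74)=(2 12 4 5 6 8 7)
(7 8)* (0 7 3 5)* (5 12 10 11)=(0 7 8 3 12 10 11 5)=[7, 1, 2, 12, 4, 0, 6, 8, 3, 9, 11, 5, 10]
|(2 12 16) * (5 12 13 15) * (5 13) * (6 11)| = |(2 5 12 16)(6 11)(13 15)| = 4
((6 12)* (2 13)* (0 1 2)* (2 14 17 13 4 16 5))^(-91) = (0 13 17 14 1)(2 4 16 5)(6 12) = ((0 1 14 17 13)(2 4 16 5)(6 12))^(-91)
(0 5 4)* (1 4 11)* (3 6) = (0 5 11 1 4)(3 6) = [5, 4, 2, 6, 0, 11, 3, 7, 8, 9, 10, 1]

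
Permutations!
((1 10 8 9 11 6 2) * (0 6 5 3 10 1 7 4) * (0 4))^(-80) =((0 6 2 7)(3 10 8 9 11 5))^(-80) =(3 11 8)(5 9 10)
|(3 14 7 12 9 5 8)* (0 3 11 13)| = 10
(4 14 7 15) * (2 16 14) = (2 16 14 7 15 4) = [0, 1, 16, 3, 2, 5, 6, 15, 8, 9, 10, 11, 12, 13, 7, 4, 14]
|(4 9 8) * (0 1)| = 6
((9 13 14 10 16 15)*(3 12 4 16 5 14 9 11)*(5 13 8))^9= (3 16)(4 11)(5 13)(8 10)(9 14)(12 15)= ((3 12 4 16 15 11)(5 14 10 13 9 8))^9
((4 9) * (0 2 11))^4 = (0 2 11)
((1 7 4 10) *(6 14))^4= (14)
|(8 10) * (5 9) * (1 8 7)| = 4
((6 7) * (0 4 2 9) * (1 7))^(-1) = (0 9 2 4)(1 6 7)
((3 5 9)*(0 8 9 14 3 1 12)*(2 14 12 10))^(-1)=((0 8 9 1 10 2 14 3 5 12))^(-1)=(0 12 5 3 14 2 10 1 9 8)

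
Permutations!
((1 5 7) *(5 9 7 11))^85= ((1 9 7)(5 11))^85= (1 9 7)(5 11)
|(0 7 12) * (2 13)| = |(0 7 12)(2 13)| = 6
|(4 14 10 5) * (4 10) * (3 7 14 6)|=|(3 7 14 4 6)(5 10)|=10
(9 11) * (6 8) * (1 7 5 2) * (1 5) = [0, 7, 5, 3, 4, 2, 8, 1, 6, 11, 10, 9] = (1 7)(2 5)(6 8)(9 11)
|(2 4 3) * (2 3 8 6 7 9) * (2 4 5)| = 10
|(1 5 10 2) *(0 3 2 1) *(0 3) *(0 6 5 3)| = 7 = |(0 6 5 10 1 3 2)|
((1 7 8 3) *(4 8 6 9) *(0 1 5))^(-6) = (0 6 8)(1 9 3)(4 5 7)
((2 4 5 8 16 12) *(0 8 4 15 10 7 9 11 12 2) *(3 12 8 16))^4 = (0 10 8 16 7 3 2 9 12 15 11)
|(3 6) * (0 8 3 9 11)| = 6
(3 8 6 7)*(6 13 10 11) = (3 8 13 10 11 6 7) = [0, 1, 2, 8, 4, 5, 7, 3, 13, 9, 11, 6, 12, 10]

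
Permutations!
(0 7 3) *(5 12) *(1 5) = (0 7 3)(1 5 12) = [7, 5, 2, 0, 4, 12, 6, 3, 8, 9, 10, 11, 1]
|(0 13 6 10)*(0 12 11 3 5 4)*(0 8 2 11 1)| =6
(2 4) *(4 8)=(2 8 4)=[0, 1, 8, 3, 2, 5, 6, 7, 4]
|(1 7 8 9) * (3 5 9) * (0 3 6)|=8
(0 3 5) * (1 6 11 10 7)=(0 3 5)(1 6 11 10 7)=[3, 6, 2, 5, 4, 0, 11, 1, 8, 9, 7, 10]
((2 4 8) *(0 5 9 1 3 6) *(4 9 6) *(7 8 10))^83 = ((0 5 6)(1 3 4 10 7 8 2 9))^83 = (0 6 5)(1 10 2 3 7 9 4 8)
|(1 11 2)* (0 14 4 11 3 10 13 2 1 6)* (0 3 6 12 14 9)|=10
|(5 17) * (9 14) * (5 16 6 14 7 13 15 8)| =10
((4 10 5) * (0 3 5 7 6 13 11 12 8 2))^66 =((0 3 5 4 10 7 6 13 11 12 8 2))^66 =(0 6)(2 7)(3 13)(4 12)(5 11)(8 10)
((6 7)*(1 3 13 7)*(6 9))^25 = (1 3 13 7 9 6)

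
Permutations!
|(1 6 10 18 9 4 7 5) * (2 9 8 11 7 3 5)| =12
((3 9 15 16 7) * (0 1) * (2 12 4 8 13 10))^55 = ((0 1)(2 12 4 8 13 10)(3 9 15 16 7))^55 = (16)(0 1)(2 12 4 8 13 10)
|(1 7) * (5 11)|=2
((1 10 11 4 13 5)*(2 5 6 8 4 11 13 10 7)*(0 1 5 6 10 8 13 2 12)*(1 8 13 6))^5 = (0 2 8 1 4 7 13 12 10)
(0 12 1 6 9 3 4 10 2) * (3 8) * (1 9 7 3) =(0 12 9 8 1 6 7 3 4 10 2) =[12, 6, 0, 4, 10, 5, 7, 3, 1, 8, 2, 11, 9]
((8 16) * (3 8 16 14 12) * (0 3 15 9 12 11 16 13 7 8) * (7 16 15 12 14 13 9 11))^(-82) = ((0 3)(7 8 13 16 9 14)(11 15))^(-82) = (7 13 9)(8 16 14)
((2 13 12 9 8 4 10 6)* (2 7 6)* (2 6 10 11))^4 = (2 8 13 4 12 11 9)(6 7 10) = ((2 13 12 9 8 4 11)(6 7 10))^4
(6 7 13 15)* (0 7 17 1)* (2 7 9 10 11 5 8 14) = (0 9 10 11 5 8 14 2 7 13 15 6 17 1) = [9, 0, 7, 3, 4, 8, 17, 13, 14, 10, 11, 5, 12, 15, 2, 6, 16, 1]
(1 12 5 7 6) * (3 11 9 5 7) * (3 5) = (1 12 7 6)(3 11 9) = [0, 12, 2, 11, 4, 5, 1, 6, 8, 3, 10, 9, 7]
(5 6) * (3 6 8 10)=(3 6 5 8 10)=[0, 1, 2, 6, 4, 8, 5, 7, 10, 9, 3]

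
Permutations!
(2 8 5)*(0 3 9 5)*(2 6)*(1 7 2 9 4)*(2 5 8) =(0 3 4 1 7 5 6 9 8) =[3, 7, 2, 4, 1, 6, 9, 5, 0, 8]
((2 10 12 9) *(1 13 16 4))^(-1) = (1 4 16 13)(2 9 12 10)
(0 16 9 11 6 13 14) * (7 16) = (0 7 16 9 11 6 13 14) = [7, 1, 2, 3, 4, 5, 13, 16, 8, 11, 10, 6, 12, 14, 0, 15, 9]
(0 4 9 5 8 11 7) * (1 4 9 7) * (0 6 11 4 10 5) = [9, 10, 2, 3, 7, 8, 11, 6, 4, 0, 5, 1] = (0 9)(1 10 5 8 4 7 6 11)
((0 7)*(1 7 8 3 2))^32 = (0 3 1)(2 7 8)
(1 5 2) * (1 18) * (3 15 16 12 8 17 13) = (1 5 2 18)(3 15 16 12 8 17 13) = [0, 5, 18, 15, 4, 2, 6, 7, 17, 9, 10, 11, 8, 3, 14, 16, 12, 13, 1]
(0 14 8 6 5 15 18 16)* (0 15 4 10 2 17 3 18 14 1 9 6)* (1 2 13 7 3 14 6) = (0 2 17 14 8)(1 9)(3 18 16 15 6 5 4 10 13 7) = [2, 9, 17, 18, 10, 4, 5, 3, 0, 1, 13, 11, 12, 7, 8, 6, 15, 14, 16]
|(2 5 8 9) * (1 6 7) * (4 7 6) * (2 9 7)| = |(9)(1 4 2 5 8 7)| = 6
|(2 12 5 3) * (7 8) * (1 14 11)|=|(1 14 11)(2 12 5 3)(7 8)|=12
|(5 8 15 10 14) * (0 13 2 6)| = 20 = |(0 13 2 6)(5 8 15 10 14)|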